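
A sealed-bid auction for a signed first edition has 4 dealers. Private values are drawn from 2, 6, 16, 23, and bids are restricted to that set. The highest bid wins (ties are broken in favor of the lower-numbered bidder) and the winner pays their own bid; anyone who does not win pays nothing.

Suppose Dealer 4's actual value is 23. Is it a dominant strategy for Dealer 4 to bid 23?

No

Consider the case where Dealer 1 bids 2, Dealer 2 bids 2 and Dealer 3 bids 2.
Truthful bid 23: wins, pays 23, utility 23 - 23 = 0.
Bid 6 instead: wins, pays 6, utility 23 - 6 = 17.
Since 17 > 0, bidding 6 is strictly better here, so truthful bidding is not dominant.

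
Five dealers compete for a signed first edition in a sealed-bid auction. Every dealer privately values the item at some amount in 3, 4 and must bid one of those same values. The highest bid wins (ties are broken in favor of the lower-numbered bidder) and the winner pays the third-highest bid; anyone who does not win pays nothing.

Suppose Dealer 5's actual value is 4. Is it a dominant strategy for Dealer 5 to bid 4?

Yes

Check each profile of the others' bids and compare truth against every alternative bid.
Others bid (3, 3, 3, 3): truth gives 1, best alternative gives 0.
Others bid (3, 3, 3, 4): truth gives 0, best alternative gives 0.
Others bid (3, 3, 4, 3): truth gives 0, best alternative gives 0.
Others bid (3, 3, 4, 4): truth gives 0, best alternative gives 0.
Others bid (3, 4, 3, 3): truth gives 0, best alternative gives 0.
Others bid (3, 4, 3, 4): truth gives 0, best alternative gives 0.
(Remaining 10 profiles checked similarly; truth is weakly best in each.)
In every case the truthful bid is at least as good as any alternative, so it is a dominant strategy.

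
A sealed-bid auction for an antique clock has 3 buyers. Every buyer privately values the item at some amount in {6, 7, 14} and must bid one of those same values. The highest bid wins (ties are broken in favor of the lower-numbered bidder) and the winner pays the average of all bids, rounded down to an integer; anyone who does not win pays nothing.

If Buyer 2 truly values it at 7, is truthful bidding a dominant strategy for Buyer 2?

Yes

Check each profile of the others' bids and compare truth against every alternative bid.
Others bid (6, 6): truth gives 1, best alternative gives 0.
Others bid (6, 7): truth gives 1, best alternative gives 0.
Others bid (6, 14): truth gives 0, best alternative gives 0.
Others bid (7, 6): truth gives 0, best alternative gives 0.
Others bid (7, 7): truth gives 0, best alternative gives 0.
Others bid (7, 14): truth gives 0, best alternative gives 0.
(Remaining 3 profiles checked similarly; truth is weakly best in each.)
In every case the truthful bid is at least as good as any alternative, so it is a dominant strategy.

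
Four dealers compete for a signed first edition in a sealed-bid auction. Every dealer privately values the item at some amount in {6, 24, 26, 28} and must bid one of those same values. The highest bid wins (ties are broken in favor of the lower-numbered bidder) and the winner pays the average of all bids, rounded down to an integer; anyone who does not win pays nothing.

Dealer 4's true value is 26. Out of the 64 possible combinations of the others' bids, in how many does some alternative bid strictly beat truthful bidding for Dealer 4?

Others bid (6, 6, 6): truth gives 15; bid 24 gives 16 > 15. Violating.
Others bid (6, 6, 26): truth gives 0; bid 28 gives 10 > 0. Violating.
Others bid (6, 24, 26): truth gives 0; bid 28 gives 5 > 0. Violating.
Others bid (6, 26, 6): truth gives 0; bid 28 gives 10 > 0. Violating.
Others bid (6, 6, 24): truth gives 11; no alternative beats it.
Others bid (6, 6, 28): truth gives 0; no alternative beats it.
(Checking all 64 profiles: 16 have a profitable deviation, 48 do not.)

16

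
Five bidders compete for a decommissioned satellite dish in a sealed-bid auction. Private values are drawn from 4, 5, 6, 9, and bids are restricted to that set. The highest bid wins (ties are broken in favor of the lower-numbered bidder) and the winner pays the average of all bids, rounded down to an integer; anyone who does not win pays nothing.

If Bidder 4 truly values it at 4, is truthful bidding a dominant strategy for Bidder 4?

Yes

Check each profile of the others' bids and compare truth against every alternative bid.
Others bid (4, 4, 4, 4): truth gives 0, best alternative gives 0.
Others bid (4, 4, 4, 5): truth gives 0, best alternative gives 0.
Others bid (4, 4, 4, 6): truth gives 0, best alternative gives 0.
Others bid (4, 4, 4, 9): truth gives 0, best alternative gives 0.
Others bid (4, 4, 5, 4): truth gives 0, best alternative gives 0.
Others bid (4, 4, 5, 5): truth gives 0, best alternative gives 0.
(Remaining 250 profiles checked similarly; truth is weakly best in each.)
In every case the truthful bid is at least as good as any alternative, so it is a dominant strategy.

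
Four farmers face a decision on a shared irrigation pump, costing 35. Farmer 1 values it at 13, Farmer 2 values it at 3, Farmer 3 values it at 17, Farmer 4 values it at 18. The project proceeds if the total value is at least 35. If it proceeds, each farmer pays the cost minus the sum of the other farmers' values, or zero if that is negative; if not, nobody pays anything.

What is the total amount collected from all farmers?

3

Total value 51 ≥ cost 35, so it is built.
Farmer 1: others sum to 38; max(0, 35 - 38) = 0.
Farmer 2: others sum to 48; max(0, 35 - 48) = 0.
Farmer 3: others sum to 34; max(0, 35 - 34) = 1.
Farmer 4: others sum to 33; max(0, 35 - 33) = 2.
Total collected = 0 + 0 + 1 + 2 = 3.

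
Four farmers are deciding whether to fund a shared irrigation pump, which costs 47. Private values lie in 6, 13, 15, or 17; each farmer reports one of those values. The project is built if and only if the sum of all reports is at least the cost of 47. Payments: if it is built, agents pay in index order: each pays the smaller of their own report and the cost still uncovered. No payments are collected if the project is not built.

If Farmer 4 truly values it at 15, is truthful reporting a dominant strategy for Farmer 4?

Check each profile of the others' reports and compare truth against every alternative report.
Others report (13, 17, 17): truth gives 15, best alternative gives 15.
Others report (15, 15, 17): truth gives 15, best alternative gives 15.
Others report (15, 17, 15): truth gives 15, best alternative gives 15.
Others report (15, 17, 17): truth gives 15, best alternative gives 15.
Others report (17, 13, 17): truth gives 15, best alternative gives 15.
Others report (17, 15, 15): truth gives 15, best alternative gives 15.
(Remaining 58 profiles checked similarly; truth is weakly best in each.)
In every case the truthful report is at least as good as any alternative, so it is a dominant strategy.

Yes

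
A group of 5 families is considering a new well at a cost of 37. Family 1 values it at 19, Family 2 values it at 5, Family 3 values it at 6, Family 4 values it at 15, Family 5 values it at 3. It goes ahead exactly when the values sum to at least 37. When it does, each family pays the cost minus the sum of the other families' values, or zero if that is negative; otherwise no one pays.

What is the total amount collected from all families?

12

Total value 48 ≥ cost 37, so it is built.
Family 1: others sum to 29; max(0, 37 - 29) = 8.
Family 2: others sum to 43; max(0, 37 - 43) = 0.
Family 3: others sum to 42; max(0, 37 - 42) = 0.
Family 4: others sum to 33; max(0, 37 - 33) = 4.
Family 5: others sum to 45; max(0, 37 - 45) = 0.
Total collected = 8 + 0 + 0 + 4 + 0 = 12.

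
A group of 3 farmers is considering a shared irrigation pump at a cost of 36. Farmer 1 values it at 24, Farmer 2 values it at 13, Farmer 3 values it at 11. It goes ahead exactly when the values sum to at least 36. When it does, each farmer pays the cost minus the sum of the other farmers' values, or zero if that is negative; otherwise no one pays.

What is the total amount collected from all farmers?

13

Total value 48 ≥ cost 36, so it is built.
Farmer 1: others sum to 24; max(0, 36 - 24) = 12.
Farmer 2: others sum to 35; max(0, 36 - 35) = 1.
Farmer 3: others sum to 37; max(0, 36 - 37) = 0.
Total collected = 12 + 1 + 0 = 13.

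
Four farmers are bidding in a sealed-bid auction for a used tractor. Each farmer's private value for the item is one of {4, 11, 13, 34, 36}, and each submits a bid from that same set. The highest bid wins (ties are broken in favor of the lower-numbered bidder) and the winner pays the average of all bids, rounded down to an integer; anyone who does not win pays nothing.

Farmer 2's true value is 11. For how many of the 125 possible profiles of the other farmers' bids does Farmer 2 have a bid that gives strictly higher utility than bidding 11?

10

Others bid (4, 4, 13): truth gives 0; bid 13 gives 3 > 0. Violating.
Others bid (4, 11, 13): truth gives 0; bid 13 gives 1 > 0. Violating.
Others bid (4, 13, 4): truth gives 0; bid 13 gives 3 > 0. Violating.
Others bid (4, 13, 11): truth gives 0; bid 13 gives 1 > 0. Violating.
Others bid (4, 4, 4): truth gives 6; no alternative beats it.
Others bid (4, 4, 11): truth gives 4; no alternative beats it.
(Checking all 125 profiles: 10 have a profitable deviation, 115 do not.)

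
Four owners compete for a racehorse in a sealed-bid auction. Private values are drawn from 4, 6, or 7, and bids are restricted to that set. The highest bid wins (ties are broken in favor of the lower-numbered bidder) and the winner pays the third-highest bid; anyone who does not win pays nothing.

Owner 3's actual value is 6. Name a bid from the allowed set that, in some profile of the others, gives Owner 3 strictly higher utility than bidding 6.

7

Suppose Owner 1 bids 4, Owner 2 bids 4 and Owner 4 bids 7.
Bid 6: loses, pays 0, utility 0.
Bid 7: wins, pays 4, utility 6 - 4 = 2.
So bidding 7 beats truth here (2 > 0).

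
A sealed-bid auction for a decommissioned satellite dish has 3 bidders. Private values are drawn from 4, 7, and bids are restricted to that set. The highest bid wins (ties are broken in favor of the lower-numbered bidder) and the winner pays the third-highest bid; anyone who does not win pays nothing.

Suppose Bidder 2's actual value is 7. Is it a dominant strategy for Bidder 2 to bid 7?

Yes

Check each profile of the others' bids and compare truth against every alternative bid.
Others bid (4, 4): truth gives 3, best alternative gives 0.
Others bid (4, 7): truth gives 3, best alternative gives 0.
Others bid (7, 4): truth gives 0, best alternative gives 0.
Others bid (7, 7): truth gives 0, best alternative gives 0.
In every case the truthful bid is at least as good as any alternative, so it is a dominant strategy.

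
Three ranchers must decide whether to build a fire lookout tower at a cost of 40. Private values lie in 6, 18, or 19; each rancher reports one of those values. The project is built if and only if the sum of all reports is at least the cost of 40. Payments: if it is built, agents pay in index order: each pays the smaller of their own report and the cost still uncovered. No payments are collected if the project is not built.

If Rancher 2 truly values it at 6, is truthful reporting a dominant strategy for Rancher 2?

Check each profile of the others' reports and compare truth against every alternative report.
Others report (6, 18): truth gives 0, best alternative gives -12.
Others report (6, 19): truth gives 0, best alternative gives -12.
Others report (18, 6): truth gives 0, best alternative gives -12.
Others report (18, 18): truth gives 0, best alternative gives -12.
Others report (18, 19): truth gives 0, best alternative gives -12.
Others report (19, 6): truth gives 0, best alternative gives -12.
(Remaining 3 profiles checked similarly; truth is weakly best in each.)
In every case the truthful report is at least as good as any alternative, so it is a dominant strategy.

Yes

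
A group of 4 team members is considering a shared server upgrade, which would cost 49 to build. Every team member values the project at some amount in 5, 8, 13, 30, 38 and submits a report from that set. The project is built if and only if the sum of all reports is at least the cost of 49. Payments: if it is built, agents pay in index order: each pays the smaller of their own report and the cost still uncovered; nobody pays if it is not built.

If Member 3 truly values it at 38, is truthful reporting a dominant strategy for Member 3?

Consider the case where Member 1 reports 5, Member 2 reports 5 and Member 4 reports 13.
Truthful report 38: project built, pays 38, utility 38 - 38 = 0.
Report 30 instead: project built, pays 30, utility 38 - 30 = 8.
Since 8 > 0, reporting 30 is strictly better here, so truthful reporting is not dominant.

No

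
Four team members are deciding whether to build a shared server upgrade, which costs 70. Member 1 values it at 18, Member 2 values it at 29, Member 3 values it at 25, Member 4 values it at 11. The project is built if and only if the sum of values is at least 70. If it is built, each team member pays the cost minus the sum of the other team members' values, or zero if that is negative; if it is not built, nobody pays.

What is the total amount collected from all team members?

33

Total value 83 ≥ cost 70, so it is built.
Member 1: others sum to 65; max(0, 70 - 65) = 5.
Member 2: others sum to 54; max(0, 70 - 54) = 16.
Member 3: others sum to 58; max(0, 70 - 58) = 12.
Member 4: others sum to 72; max(0, 70 - 72) = 0.
Total collected = 5 + 16 + 12 + 0 = 33.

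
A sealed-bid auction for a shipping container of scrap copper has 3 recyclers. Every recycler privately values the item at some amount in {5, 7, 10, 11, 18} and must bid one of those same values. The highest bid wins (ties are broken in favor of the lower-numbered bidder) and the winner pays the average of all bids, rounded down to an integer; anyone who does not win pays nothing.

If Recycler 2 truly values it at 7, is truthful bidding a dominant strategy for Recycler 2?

Yes

Check each profile of the others' bids and compare truth against every alternative bid.
Others bid (5, 5): truth gives 2, best alternative gives 1.
Others bid (5, 7): truth gives 1, best alternative gives 0.
Others bid (5, 10): truth gives 0, best alternative gives 0.
Others bid (5, 11): truth gives 0, best alternative gives 0.
Others bid (5, 18): truth gives 0, best alternative gives 0.
Others bid (7, 5): truth gives 0, best alternative gives 0.
(Remaining 19 profiles checked similarly; truth is weakly best in each.)
In every case the truthful bid is at least as good as any alternative, so it is a dominant strategy.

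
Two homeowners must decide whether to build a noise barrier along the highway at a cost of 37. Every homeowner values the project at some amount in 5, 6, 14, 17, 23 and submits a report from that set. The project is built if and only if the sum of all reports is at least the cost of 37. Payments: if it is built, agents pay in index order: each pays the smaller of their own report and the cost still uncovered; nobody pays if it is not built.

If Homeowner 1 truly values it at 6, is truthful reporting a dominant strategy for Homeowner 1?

Check each profile of the others' reports and compare truth against every alternative report.
Others report (5): truth gives 0, best alternative gives 0.
Others report (6): truth gives 0, best alternative gives 0.
Others report (14): truth gives 0, best alternative gives 0.
Others report (17): truth gives 0, best alternative gives 0.
Others report (23): truth gives 0, best alternative gives 0.
In every case the truthful report is at least as good as any alternative, so it is a dominant strategy.

Yes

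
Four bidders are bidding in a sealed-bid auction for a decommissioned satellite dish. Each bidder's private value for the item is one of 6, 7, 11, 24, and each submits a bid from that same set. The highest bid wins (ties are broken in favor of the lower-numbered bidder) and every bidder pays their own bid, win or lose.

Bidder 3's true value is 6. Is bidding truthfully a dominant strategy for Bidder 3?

No

Consider the case where Bidder 1 bids 6, Bidder 2 bids 6 and Bidder 4 bids 6.
Truthful bid 6: loses but pays 6, utility -6.
Bid 7 instead: wins, pays 7, utility 6 - 7 = -1.
Since -1 > -6, bidding 7 is strictly better here, so truthful bidding is not dominant.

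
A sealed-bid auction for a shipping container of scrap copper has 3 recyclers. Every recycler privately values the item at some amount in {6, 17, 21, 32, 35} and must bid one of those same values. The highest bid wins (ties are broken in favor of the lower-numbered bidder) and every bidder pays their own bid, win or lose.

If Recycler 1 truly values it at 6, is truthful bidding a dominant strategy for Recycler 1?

Check each profile of the others' bids and compare truth against every alternative bid.
Others bid (6, 6): truth gives 0, best alternative gives -11.
Others bid (6, 32): truth gives -6, best alternative gives -17.
Others bid (6, 35): truth gives -6, best alternative gives -17.
Others bid (17, 32): truth gives -6, best alternative gives -17.
Others bid (17, 35): truth gives -6, best alternative gives -17.
Others bid (21, 32): truth gives -6, best alternative gives -17.
(Remaining 19 profiles checked similarly; truth is weakly best in each.)
In every case the truthful bid is at least as good as any alternative, so it is a dominant strategy.

Yes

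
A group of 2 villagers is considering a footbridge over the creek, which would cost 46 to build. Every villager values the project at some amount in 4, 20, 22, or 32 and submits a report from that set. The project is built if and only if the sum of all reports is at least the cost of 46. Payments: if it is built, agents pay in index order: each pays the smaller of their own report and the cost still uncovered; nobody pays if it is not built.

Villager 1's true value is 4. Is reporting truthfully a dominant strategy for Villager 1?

Check each profile of the others' reports and compare truth against every alternative report.
Others report (32): truth gives 0, best alternative gives -16.
Others report (4): truth gives 0, best alternative gives 0.
Others report (20): truth gives 0, best alternative gives 0.
Others report (22): truth gives 0, best alternative gives 0.
In every case the truthful report is at least as good as any alternative, so it is a dominant strategy.

Yes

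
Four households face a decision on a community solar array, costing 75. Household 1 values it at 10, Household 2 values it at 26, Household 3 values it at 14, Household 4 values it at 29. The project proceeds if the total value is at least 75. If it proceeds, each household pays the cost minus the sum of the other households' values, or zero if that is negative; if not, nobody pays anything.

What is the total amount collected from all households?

63

Total value 79 ≥ cost 75, so it is built.
Household 1: others sum to 69; max(0, 75 - 69) = 6.
Household 2: others sum to 53; max(0, 75 - 53) = 22.
Household 3: others sum to 65; max(0, 75 - 65) = 10.
Household 4: others sum to 50; max(0, 75 - 50) = 25.
Total collected = 6 + 22 + 10 + 25 = 63.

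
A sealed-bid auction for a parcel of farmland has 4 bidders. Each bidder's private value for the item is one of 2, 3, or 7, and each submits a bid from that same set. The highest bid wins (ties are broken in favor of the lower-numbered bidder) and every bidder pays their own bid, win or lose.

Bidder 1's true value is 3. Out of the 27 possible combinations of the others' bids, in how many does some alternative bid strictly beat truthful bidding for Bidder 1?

20

Others bid (2, 2, 2): truth gives 0; bid 2 gives 1 > 0. Violating.
Others bid (2, 2, 7): truth gives -3; bid 2 gives -2 > -3. Violating.
Others bid (2, 3, 7): truth gives -3; bid 2 gives -2 > -3. Violating.
Others bid (2, 7, 2): truth gives -3; bid 2 gives -2 > -3. Violating.
Others bid (2, 2, 3): truth gives 0; no alternative beats it.
Others bid (2, 3, 2): truth gives 0; no alternative beats it.
(Checking all 27 profiles: 20 have a profitable deviation, 7 do not.)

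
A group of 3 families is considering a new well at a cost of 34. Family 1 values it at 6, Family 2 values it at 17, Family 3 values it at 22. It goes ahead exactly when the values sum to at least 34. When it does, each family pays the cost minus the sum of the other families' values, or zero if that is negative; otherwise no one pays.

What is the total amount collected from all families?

Total value 45 ≥ cost 34, so it is built.
Family 1: others sum to 39; max(0, 34 - 39) = 0.
Family 2: others sum to 28; max(0, 34 - 28) = 6.
Family 3: others sum to 23; max(0, 34 - 23) = 11.
Total collected = 0 + 6 + 11 = 17.

17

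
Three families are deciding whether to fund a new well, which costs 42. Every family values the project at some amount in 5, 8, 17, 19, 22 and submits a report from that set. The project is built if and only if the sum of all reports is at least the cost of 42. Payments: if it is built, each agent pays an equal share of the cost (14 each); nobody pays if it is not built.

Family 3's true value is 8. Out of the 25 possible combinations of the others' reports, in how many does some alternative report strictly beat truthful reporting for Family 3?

Others report (17, 17): truth gives -6; report 5 gives 0 > -6. Violating.
Others report (17, 19): truth gives -6; report 5 gives 0 > -6. Violating.
Others report (19, 17): truth gives -6; report 5 gives 0 > -6. Violating.
Others report (5, 5): truth gives 0; no alternative beats it.
Others report (5, 8): truth gives 0; no alternative beats it.
(Checking all 25 profiles: 3 have a profitable deviation, 22 do not.)

3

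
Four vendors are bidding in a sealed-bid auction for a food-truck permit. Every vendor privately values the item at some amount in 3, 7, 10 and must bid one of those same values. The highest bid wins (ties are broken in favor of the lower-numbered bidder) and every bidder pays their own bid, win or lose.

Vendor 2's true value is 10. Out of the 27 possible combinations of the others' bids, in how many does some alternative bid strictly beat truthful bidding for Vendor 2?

Others bid (3, 3, 3): truth gives 0; bid 7 gives 3 > 0. Violating.
Others bid (3, 3, 7): truth gives 0; bid 7 gives 3 > 0. Violating.
Others bid (3, 7, 3): truth gives 0; bid 7 gives 3 > 0. Violating.
Others bid (3, 7, 7): truth gives 0; bid 7 gives 3 > 0. Violating.
Others bid (3, 3, 10): truth gives 0; no alternative beats it.
Others bid (3, 7, 10): truth gives 0; no alternative beats it.
(Checking all 27 profiles: 13 have a profitable deviation, 14 do not.)

13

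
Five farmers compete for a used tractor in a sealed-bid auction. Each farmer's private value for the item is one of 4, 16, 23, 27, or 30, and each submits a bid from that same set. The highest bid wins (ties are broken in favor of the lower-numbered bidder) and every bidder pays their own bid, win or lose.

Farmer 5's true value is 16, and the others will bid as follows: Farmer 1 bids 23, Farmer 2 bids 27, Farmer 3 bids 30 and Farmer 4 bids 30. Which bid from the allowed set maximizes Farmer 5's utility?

Bid 4: loses but pays 4, utility -4.
Bid 16: loses but pays 16, utility -16.
Bid 23: loses but pays 23, utility -23.
Bid 27: loses but pays 27, utility -27.
Bid 30: loses but pays 30, utility -30.
The best choice is 4 with utility -4.

4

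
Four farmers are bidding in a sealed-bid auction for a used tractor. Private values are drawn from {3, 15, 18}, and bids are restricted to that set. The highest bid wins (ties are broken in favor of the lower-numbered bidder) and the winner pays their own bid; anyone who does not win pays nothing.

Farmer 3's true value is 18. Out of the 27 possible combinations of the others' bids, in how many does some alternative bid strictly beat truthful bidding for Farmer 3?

Others bid (3, 3, 3): truth gives 0; bid 15 gives 3 > 0. Violating.
Others bid (3, 3, 15): truth gives 0; bid 15 gives 3 > 0. Violating.
Others bid (3, 3, 18): truth gives 0; no alternative beats it.
Others bid (3, 15, 3): truth gives 0; no alternative beats it.
(Checking all 27 profiles: 2 have a profitable deviation, 25 do not.)

2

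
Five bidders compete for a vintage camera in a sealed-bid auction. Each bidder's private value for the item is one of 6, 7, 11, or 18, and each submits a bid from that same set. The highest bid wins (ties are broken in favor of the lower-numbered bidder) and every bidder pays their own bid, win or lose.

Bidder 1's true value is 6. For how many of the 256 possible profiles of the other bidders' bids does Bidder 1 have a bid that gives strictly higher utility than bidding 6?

80

Others bid (6, 6, 6, 7): truth gives -6; bid 7 gives -1 > -6. Violating.
Others bid (6, 6, 6, 11): truth gives -6; bid 11 gives -5 > -6. Violating.
Others bid (6, 6, 7, 6): truth gives -6; bid 7 gives -1 > -6. Violating.
Others bid (6, 6, 7, 7): truth gives -6; bid 7 gives -1 > -6. Violating.
Others bid (6, 6, 6, 6): truth gives 0; no alternative beats it.
Others bid (6, 6, 6, 18): truth gives -6; no alternative beats it.
(Checking all 256 profiles: 80 have a profitable deviation, 176 do not.)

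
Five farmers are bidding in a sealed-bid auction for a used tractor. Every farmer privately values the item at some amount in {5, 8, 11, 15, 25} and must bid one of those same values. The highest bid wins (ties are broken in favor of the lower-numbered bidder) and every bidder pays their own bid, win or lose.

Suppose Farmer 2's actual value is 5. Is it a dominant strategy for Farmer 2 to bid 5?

Consider the case where Farmer 1 bids 5, Farmer 3 bids 5, Farmer 4 bids 5 and Farmer 5 bids 5.
Truthful bid 5: loses but pays 5, utility -5.
Bid 8 instead: wins, pays 8, utility 5 - 8 = -3.
Since -3 > -5, bidding 8 is strictly better here, so truthful bidding is not dominant.

No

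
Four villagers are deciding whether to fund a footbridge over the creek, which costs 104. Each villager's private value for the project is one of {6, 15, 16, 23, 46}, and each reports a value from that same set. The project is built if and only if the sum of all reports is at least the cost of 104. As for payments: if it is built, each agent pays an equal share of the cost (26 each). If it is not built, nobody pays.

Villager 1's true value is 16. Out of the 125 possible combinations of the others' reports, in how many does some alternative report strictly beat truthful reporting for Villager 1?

3

Others report (23, 23, 46): truth gives -10; report 6 gives 0 > -10. Violating.
Others report (23, 46, 23): truth gives -10; report 6 gives 0 > -10. Violating.
Others report (46, 23, 23): truth gives -10; report 6 gives 0 > -10. Violating.
Others report (6, 6, 6): truth gives 0; no alternative beats it.
Others report (6, 6, 15): truth gives 0; no alternative beats it.
(Checking all 125 profiles: 3 have a profitable deviation, 122 do not.)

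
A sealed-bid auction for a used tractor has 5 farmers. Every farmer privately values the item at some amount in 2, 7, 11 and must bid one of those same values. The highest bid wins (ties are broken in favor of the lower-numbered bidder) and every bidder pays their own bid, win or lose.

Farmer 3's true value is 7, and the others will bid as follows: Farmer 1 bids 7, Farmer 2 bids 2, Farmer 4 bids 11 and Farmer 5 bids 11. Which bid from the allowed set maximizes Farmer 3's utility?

Bid 2: loses but pays 2, utility -2.
Bid 7: loses but pays 7, utility -7.
Bid 11: wins, pays 11, utility 7 - 11 = -4.
The best choice is 2 with utility -2.

2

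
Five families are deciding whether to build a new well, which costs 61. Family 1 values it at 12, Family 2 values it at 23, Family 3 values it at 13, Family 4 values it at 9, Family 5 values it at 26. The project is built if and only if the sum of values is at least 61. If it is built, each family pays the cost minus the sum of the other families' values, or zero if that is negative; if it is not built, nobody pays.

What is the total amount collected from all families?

Total value 83 ≥ cost 61, so it is built.
Family 1: others sum to 71; max(0, 61 - 71) = 0.
Family 2: others sum to 60; max(0, 61 - 60) = 1.
Family 3: others sum to 70; max(0, 61 - 70) = 0.
Family 4: others sum to 74; max(0, 61 - 74) = 0.
Family 5: others sum to 57; max(0, 61 - 57) = 4.
Total collected = 0 + 1 + 0 + 0 + 4 = 5.

5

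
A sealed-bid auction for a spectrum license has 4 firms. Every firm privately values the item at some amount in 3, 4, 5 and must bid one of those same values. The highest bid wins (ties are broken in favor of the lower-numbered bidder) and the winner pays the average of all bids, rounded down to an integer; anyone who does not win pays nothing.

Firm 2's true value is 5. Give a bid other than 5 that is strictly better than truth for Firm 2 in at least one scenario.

4

Suppose Firm 1 bids 3, Firm 3 bids 4 and Firm 4 bids 4.
Bid 5: wins, pays 4, utility 5 - 4 = 1.
Bid 4: wins, pays 3, utility 5 - 3 = 2.
So bidding 4 beats truth here (2 > 1).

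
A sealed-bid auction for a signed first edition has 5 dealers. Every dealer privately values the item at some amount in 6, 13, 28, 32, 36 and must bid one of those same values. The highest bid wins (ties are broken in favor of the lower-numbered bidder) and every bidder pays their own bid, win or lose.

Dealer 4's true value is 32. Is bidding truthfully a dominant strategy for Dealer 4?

Consider the case where Dealer 1 bids 6, Dealer 2 bids 6, Dealer 3 bids 6 and Dealer 5 bids 6.
Truthful bid 32: wins, pays 32, utility 32 - 32 = 0.
Bid 13 instead: wins, pays 13, utility 32 - 13 = 19.
Since 19 > 0, bidding 13 is strictly better here, so truthful bidding is not dominant.

No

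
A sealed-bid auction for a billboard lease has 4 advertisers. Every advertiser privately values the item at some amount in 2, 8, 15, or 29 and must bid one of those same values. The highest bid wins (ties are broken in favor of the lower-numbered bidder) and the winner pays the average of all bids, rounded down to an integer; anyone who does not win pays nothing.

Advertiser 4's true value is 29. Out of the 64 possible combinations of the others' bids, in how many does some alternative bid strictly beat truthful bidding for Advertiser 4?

Others bid (2, 2, 2): truth gives 21; bid 8 gives 26 > 21. Violating.
Others bid (2, 2, 8): truth gives 19; bid 15 gives 23 > 19. Violating.
Others bid (2, 8, 2): truth gives 19; bid 15 gives 23 > 19. Violating.
Others bid (2, 8, 8): truth gives 18; bid 15 gives 21 > 18. Violating.
Others bid (2, 2, 15): truth gives 17; no alternative beats it.
Others bid (2, 2, 29): truth gives 0; no alternative beats it.
(Checking all 64 profiles: 8 have a profitable deviation, 56 do not.)

8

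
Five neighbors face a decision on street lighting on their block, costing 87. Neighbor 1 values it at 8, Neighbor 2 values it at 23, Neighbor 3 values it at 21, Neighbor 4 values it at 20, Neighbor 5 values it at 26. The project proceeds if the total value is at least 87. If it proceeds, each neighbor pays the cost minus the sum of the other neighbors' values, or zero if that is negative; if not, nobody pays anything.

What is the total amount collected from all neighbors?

Total value 98 ≥ cost 87, so it is built.
Neighbor 1: others sum to 90; max(0, 87 - 90) = 0.
Neighbor 2: others sum to 75; max(0, 87 - 75) = 12.
Neighbor 3: others sum to 77; max(0, 87 - 77) = 10.
Neighbor 4: others sum to 78; max(0, 87 - 78) = 9.
Neighbor 5: others sum to 72; max(0, 87 - 72) = 15.
Total collected = 0 + 12 + 10 + 9 + 15 = 46.

46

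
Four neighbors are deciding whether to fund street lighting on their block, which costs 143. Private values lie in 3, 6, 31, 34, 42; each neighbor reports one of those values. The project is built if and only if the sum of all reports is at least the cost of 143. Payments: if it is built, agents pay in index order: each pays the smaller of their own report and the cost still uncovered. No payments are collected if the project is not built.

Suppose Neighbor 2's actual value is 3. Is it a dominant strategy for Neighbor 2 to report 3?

Yes

Check each profile of the others' reports and compare truth against every alternative report.
Others report (3, 3, 3): truth gives 0, best alternative gives 0.
Others report (3, 3, 6): truth gives 0, best alternative gives 0.
Others report (3, 3, 31): truth gives 0, best alternative gives 0.
Others report (3, 3, 34): truth gives 0, best alternative gives 0.
Others report (3, 3, 42): truth gives 0, best alternative gives 0.
Others report (3, 6, 3): truth gives 0, best alternative gives 0.
(Remaining 119 profiles checked similarly; truth is weakly best in each.)
In every case the truthful report is at least as good as any alternative, so it is a dominant strategy.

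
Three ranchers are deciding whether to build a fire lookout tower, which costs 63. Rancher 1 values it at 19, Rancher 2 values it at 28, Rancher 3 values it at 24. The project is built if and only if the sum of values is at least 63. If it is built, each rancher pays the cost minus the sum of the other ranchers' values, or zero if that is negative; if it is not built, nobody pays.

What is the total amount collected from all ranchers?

Total value 71 ≥ cost 63, so it is built.
Rancher 1: others sum to 52; max(0, 63 - 52) = 11.
Rancher 2: others sum to 43; max(0, 63 - 43) = 20.
Rancher 3: others sum to 47; max(0, 63 - 47) = 16.
Total collected = 11 + 20 + 16 = 47.

47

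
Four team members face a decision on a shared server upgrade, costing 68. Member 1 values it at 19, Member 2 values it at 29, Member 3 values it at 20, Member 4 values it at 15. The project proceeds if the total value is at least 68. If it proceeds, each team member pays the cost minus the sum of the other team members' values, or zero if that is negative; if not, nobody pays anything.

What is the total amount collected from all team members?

23

Total value 83 ≥ cost 68, so it is built.
Member 1: others sum to 64; max(0, 68 - 64) = 4.
Member 2: others sum to 54; max(0, 68 - 54) = 14.
Member 3: others sum to 63; max(0, 68 - 63) = 5.
Member 4: others sum to 68; max(0, 68 - 68) = 0.
Total collected = 4 + 14 + 5 + 0 = 23.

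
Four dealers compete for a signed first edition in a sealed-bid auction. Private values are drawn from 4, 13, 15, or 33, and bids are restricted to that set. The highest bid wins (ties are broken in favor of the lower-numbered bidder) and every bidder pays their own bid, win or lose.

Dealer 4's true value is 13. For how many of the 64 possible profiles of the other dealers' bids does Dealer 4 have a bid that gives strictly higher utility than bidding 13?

Others bid (4, 4, 13): truth gives -13; bid 15 gives -2 > -13. Violating.
Others bid (4, 4, 15): truth gives -13; bid 4 gives -4 > -13. Violating.
Others bid (4, 4, 33): truth gives -13; bid 4 gives -4 > -13. Violating.
Others bid (4, 13, 4): truth gives -13; bid 15 gives -2 > -13. Violating.
Others bid (4, 4, 4): truth gives 0; no alternative beats it.
(Checking all 64 profiles: 63 have a profitable deviation, 1 does not.)

63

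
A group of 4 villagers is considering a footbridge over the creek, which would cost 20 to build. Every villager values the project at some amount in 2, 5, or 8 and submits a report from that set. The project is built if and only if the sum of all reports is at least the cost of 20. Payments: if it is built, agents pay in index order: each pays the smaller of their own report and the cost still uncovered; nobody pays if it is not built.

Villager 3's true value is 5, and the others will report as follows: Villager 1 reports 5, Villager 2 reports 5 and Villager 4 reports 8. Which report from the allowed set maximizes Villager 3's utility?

Report 2: project built, pays 2, utility 5 - 2 = 3.
Report 5: project built, pays 5, utility 5 - 5 = 0.
Report 8: project built, pays 8, utility 5 - 8 = -3.
The best choice is 2 with utility 3.

2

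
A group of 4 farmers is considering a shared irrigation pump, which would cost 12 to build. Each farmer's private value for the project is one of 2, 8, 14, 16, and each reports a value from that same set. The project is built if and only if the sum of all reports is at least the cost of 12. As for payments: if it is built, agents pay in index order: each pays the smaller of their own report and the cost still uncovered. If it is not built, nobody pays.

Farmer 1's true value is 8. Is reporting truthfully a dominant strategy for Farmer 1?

No

Consider the case where Farmer 2 reports 2, Farmer 3 reports 2 and Farmer 4 reports 8.
Truthful report 8: project built, pays 8, utility 8 - 8 = 0.
Report 2 instead: project built, pays 2, utility 8 - 2 = 6.
Since 6 > 0, reporting 2 is strictly better here, so truthful reporting is not dominant.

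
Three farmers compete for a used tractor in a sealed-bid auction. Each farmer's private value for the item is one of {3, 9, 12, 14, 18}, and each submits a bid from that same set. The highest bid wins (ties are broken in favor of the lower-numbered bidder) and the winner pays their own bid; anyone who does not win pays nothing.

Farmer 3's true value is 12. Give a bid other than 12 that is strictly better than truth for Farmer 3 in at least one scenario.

9

Suppose Farmer 1 bids 3 and Farmer 2 bids 3.
Bid 12: wins, pays 12, utility 12 - 12 = 0.
Bid 9: wins, pays 9, utility 12 - 9 = 3.
So bidding 9 beats truth here (3 > 0).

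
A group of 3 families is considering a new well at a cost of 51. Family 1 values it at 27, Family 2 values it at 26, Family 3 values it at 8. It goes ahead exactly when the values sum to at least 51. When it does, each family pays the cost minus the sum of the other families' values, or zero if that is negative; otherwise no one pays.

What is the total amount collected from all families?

33

Total value 61 ≥ cost 51, so it is built.
Family 1: others sum to 34; max(0, 51 - 34) = 17.
Family 2: others sum to 35; max(0, 51 - 35) = 16.
Family 3: others sum to 53; max(0, 51 - 53) = 0.
Total collected = 17 + 16 + 0 = 33.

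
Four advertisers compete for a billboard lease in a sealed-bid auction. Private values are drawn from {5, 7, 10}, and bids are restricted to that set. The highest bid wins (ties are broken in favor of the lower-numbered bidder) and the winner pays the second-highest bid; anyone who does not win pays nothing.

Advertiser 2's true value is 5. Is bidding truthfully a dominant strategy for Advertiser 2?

Yes

Check each profile of the others' bids and compare truth against every alternative bid.
Others bid (5, 5, 7): truth gives 0, best alternative gives -2.
Others bid (5, 7, 5): truth gives 0, best alternative gives -2.
Others bid (5, 7, 7): truth gives 0, best alternative gives -2.
Others bid (5, 5, 5): truth gives 0, best alternative gives 0.
Others bid (5, 5, 10): truth gives 0, best alternative gives 0.
Others bid (5, 7, 10): truth gives 0, best alternative gives 0.
(Remaining 21 profiles checked similarly; truth is weakly best in each.)
In every case the truthful bid is at least as good as any alternative, so it is a dominant strategy.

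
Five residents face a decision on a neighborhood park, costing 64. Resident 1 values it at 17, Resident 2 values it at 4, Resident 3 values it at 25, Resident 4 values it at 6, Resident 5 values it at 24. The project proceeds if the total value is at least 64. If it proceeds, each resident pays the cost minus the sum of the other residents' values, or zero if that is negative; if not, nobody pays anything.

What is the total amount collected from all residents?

30

Total value 76 ≥ cost 64, so it is built.
Resident 1: others sum to 59; max(0, 64 - 59) = 5.
Resident 2: others sum to 72; max(0, 64 - 72) = 0.
Resident 3: others sum to 51; max(0, 64 - 51) = 13.
Resident 4: others sum to 70; max(0, 64 - 70) = 0.
Resident 5: others sum to 52; max(0, 64 - 52) = 12.
Total collected = 5 + 0 + 13 + 0 + 12 = 30.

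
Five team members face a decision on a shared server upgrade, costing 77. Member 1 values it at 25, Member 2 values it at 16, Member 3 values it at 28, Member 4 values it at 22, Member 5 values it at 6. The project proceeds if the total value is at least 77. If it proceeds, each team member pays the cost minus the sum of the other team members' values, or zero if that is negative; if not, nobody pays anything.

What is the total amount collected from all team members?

Total value 97 ≥ cost 77, so it is built.
Member 1: others sum to 72; max(0, 77 - 72) = 5.
Member 2: others sum to 81; max(0, 77 - 81) = 0.
Member 3: others sum to 69; max(0, 77 - 69) = 8.
Member 4: others sum to 75; max(0, 77 - 75) = 2.
Member 5: others sum to 91; max(0, 77 - 91) = 0.
Total collected = 5 + 0 + 8 + 2 + 0 = 15.

15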